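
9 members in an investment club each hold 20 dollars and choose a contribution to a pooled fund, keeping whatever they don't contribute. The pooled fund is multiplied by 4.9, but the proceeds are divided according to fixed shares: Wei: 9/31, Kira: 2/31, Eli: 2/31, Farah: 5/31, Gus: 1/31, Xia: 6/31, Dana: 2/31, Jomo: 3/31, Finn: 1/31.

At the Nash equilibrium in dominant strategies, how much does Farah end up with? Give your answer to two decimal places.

Player j's private return per contributed unit is 4.9 × (j's share). Contributing is weakly dominant for j when that share is at least 1/4.9 = 0.2041, and contributing 0 is dominant otherwise.
Wei alone (share 9/31) is above the threshold, contributing 20; the remaining 8 contribute 0. Total contributed: 20.
Farah keeps 20 and receives 4.9 × 20 × 5/31 = 15.81 from the pooled fund, for a payoff of 35.81.

35.81 dollars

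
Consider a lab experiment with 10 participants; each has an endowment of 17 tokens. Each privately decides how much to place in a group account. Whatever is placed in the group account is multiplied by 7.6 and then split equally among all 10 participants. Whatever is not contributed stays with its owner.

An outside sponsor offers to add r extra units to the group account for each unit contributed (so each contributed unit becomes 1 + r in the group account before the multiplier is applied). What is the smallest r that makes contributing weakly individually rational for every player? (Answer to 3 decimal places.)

0.316

With matching at rate r, one contributed unit becomes (1 + r) in the group account and returns 7.6 × (1 + r) / 10 to the contributor.
Setting this equal to 1: 1 + r = 10/7.6 = 1.3158.
So the minimum matching rate is r = 1.3158 − 1 = 0.316.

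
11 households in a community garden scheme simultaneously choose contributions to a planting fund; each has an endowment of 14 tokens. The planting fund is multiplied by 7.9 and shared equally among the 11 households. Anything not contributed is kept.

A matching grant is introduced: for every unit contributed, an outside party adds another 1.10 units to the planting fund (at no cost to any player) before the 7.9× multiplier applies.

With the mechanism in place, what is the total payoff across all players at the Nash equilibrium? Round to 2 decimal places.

The effective private return per unit is now 7.9 × 2.10 / 11 = 1.5082 > 1, so every player's dominant strategy flips to full contribution.
So the Nash equilibrium is full contribution by all 11; the group earns 7.9 × 2.10 × 154 = 2554.86.

2554.86 tokens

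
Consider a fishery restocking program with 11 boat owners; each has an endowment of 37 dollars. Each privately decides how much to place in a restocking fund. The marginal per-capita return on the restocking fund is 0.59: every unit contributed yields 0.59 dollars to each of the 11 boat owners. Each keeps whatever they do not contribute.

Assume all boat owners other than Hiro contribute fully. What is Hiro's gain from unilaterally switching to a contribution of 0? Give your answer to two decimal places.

Switching from a contribution of 37 to 0 lets Hiro keep an extra 37 dollars, but lowers the restocking fund by 37, which costs Hiro their own share of that drop: 0.59 × 37 = 21.83.
Net gain = 37 − 21.83 = 15.17. The private return per contributed unit (0.59) is below 1, so free-riding is indeed the best response regardless of what the others do.

15.17 dollars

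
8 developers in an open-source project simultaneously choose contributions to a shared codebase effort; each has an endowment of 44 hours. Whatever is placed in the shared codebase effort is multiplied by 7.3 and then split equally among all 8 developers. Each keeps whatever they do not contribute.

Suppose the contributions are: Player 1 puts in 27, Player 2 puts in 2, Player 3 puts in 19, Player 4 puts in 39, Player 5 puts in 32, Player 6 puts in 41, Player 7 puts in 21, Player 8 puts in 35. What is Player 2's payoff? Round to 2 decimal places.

Total contributed: 27 + 2 + 19 + 39 + 32 + 41 + 21 + 35 = 216.
Each receives 7.3 × 216 / 8 = 197.10 from the shared codebase effort.
Player 2 keeps 44 − 2 = 42, so Player 2's payoff is 42 + 197.10 = 239.10.

239.10 hours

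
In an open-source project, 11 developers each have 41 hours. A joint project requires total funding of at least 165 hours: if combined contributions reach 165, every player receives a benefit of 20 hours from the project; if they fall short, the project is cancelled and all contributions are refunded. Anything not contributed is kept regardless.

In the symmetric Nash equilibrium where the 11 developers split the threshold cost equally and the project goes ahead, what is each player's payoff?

Equal share of the threshold: 165/11 = 15.
At this profile no one gains by cutting their contribution: any cut drops the total below 165, the project is cancelled, contributions are refunded, and the deviator ends with 41, which is less than 41 − 15 + 20 = 46. Contributing more than 15 just wastes the excess. So contributing exactly 15 is a best response.
Each player's payoff: 41 − 15 + 20 = 46.

46 hours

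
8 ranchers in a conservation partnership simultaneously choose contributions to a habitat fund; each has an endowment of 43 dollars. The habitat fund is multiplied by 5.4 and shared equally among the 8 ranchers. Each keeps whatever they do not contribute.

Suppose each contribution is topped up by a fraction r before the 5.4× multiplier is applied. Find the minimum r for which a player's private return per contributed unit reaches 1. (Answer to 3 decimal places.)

0.481

With matching at rate r, one contributed unit becomes (1 + r) in the habitat fund and returns 5.4 × (1 + r) / 8 to the contributor.
Setting this equal to 1: 1 + r = 8/5.4 = 1.4815.
So the minimum matching rate is r = 1.4815 − 1 = 0.481.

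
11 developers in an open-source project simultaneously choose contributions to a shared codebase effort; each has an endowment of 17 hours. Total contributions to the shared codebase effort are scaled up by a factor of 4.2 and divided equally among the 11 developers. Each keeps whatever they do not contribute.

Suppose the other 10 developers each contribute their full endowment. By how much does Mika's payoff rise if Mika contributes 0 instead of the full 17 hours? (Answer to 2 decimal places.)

10.51 hours

Switching from a contribution of 17 to 0 lets Mika keep an extra 17 hours, but lowers the shared codebase effort by 17, which costs Mika their own share of that drop: 4.2/11 × 17 = 6.49.
Net gain = 17 − 6.49 = 10.51. The private return per contributed unit (0.3818) is below 1, so free-riding is indeed the best response regardless of what the others do.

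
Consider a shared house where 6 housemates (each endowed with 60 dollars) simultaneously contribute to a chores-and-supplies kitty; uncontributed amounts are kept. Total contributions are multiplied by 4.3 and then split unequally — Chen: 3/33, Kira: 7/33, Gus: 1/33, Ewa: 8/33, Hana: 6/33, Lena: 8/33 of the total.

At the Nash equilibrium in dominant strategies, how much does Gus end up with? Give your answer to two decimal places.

75.64 dollars

A player with share s gets back 4.3·s per unit contributed, so full contribution is dominant for anyone with s > 1/4.3 = 0.2326 and zero contribution is dominant for anyone below.
Ewa and Lena are above the threshold, contributing 60 each; the remaining 4 contribute 0. Total contributed: 120.
Gus keeps 60 and receives 4.3 × 120 × 1/33 = 15.64 from the chores-and-supplies kitty, for a payoff of 75.64.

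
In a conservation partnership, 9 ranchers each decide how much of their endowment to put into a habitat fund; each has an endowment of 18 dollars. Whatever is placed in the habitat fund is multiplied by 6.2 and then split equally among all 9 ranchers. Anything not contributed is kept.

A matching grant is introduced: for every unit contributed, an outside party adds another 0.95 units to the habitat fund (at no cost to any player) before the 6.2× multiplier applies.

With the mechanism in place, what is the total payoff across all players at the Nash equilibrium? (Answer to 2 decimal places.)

The effective private return per unit is now 6.2 × 1.95 / 9 = 1.3433 > 1, so every player's dominant strategy flips to full contribution.
At the Nash equilibrium everyone contributes 18. Group total payoff = 6.2 × 1.95 × 162 = 1958.58.

1958.58 dollars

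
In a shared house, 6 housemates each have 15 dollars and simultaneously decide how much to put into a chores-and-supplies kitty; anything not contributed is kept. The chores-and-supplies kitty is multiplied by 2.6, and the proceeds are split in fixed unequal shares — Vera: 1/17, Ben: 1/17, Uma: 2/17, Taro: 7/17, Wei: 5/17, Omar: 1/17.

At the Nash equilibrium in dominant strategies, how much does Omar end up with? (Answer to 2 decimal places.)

Each unit j contributes comes back to j as 2.6 × (j's share), so j prefers to contribute only if that share exceeds 1/2.6 = 0.3846; otherwise keeping the unit dominates.
Taro alone (share 7/17) is above the threshold, contributing 15; the remaining 5 contribute 0. Total contributed: 15.
Omar keeps 15 and receives 2.6 × 15 × 1/17 = 2.29 from the chores-and-supplies kitty, for a payoff of 17.29.

17.29 dollars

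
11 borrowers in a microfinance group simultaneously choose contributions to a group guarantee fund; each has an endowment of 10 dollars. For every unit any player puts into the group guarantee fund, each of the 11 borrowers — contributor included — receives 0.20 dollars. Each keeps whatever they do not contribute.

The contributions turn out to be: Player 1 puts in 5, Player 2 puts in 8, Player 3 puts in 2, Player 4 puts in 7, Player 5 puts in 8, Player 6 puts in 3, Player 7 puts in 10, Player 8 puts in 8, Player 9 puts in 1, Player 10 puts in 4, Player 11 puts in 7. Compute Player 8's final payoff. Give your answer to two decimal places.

Total contributed: 5 + 8 + 2 + 7 + 8 + 3 + 10 + 8 + 1 + 4 + 7 = 63.
Each receives 0.20 × 63 = 12.60 from the group guarantee fund.
Player 8 keeps 10 − 8 = 2, so Player 8's payoff is 2 + 12.60 = 14.60.

14.60 dollars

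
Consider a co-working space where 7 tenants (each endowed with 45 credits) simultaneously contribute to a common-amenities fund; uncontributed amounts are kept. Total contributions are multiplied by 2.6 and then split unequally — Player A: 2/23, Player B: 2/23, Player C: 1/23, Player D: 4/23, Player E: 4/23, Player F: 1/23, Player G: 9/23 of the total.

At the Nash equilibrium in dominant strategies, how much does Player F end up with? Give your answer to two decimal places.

50.09 credits

Player j's private return per contributed unit is 2.6 × (j's share). Contributing is weakly dominant for j when that share is at least 1/2.6 = 0.3846, and contributing 0 is dominant otherwise.
Player G alone (share 9/23) is above the threshold, contributing 45; the remaining 6 contribute 0. Total contributed: 45.
Player F keeps 45 and receives 2.6 × 45 × 1/23 = 5.09 from the common-amenities fund, for a payoff of 50.09.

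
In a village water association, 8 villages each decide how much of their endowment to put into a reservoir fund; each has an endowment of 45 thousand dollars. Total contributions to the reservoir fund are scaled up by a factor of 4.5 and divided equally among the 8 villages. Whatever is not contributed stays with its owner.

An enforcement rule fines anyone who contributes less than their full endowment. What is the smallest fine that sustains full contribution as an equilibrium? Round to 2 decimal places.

Given the others contribute fully, the best deviation is to contribute 0 (any partial contribution still incurs the fine and gives up units whose private return 0.5625 is below 1).
Deviating from 45 to 0 saves 45 thousand dollars but forfeits the deviator's share of the drop in the reservoir fund: 4.5/8 × 45 = 25.31.
So the deviation gain is 45 − 25.31 = 19.69, and the fine must be at least 19.69 thousand dollars to wipe it out.

19.69 thousand dollars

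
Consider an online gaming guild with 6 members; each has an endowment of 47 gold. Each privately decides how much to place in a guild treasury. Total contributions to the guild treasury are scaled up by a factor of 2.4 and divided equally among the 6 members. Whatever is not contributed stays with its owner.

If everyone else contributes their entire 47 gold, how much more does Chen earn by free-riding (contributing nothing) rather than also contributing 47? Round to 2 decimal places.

Switching from a contribution of 47 to 0 lets Chen keep an extra 47 gold, but lowers the guild treasury by 47, which costs Chen their own share of that drop: 2.4/6 × 47 = 18.80.
Net gain = 47 − 18.80 = 28.20. The private return per contributed unit (0.4000) is below 1, so free-riding is indeed the best response regardless of what the others do.

28.20 gold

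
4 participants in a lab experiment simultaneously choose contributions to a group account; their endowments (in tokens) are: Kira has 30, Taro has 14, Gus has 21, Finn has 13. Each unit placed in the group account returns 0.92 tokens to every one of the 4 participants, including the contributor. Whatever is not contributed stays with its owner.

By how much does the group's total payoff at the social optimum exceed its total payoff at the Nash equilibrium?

The private return per contributed unit is 0.92 < 1 for everyone, so the Nash equilibrium is zero contribution and the group total is Σ E_j = 30 + 14 + 21 + 13 = 78.
Each contributed unit returns 3.680 to the group, so the social optimum is full contribution by everyone: group total = 3.680 × 78 = 287.04.
Efficiency loss = (3.680 − 1) × 78 = 209.04.

209.04 tokens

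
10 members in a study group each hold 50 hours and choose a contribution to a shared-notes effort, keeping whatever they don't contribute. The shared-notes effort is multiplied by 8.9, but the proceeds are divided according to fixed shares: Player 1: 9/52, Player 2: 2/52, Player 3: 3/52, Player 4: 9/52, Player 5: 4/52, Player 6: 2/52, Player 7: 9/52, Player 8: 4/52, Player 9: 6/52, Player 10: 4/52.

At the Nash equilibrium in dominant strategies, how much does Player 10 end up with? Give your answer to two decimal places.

186.92 hours

For player j, contributing a unit is worthwhile iff 8.9 × (j's share) ≥ 1, i.e. iff j's share is at least 0.1124.
Player 1, Player 4, Player 7 and Player 9 are above the threshold, contributing 50 each; the remaining 6 contribute 0. Total contributed: 200.
Player 10 keeps 50 and receives 8.9 × 200 × 4/52 = 136.92 from the shared-notes effort, for a payoff of 186.92.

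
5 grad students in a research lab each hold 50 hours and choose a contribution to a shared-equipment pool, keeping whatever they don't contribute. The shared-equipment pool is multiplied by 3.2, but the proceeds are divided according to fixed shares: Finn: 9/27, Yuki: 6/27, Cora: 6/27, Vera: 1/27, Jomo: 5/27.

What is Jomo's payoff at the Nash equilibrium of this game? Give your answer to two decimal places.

79.63 hours

A player with share s gets back 3.2·s per unit contributed, so full contribution is dominant for anyone with s > 1/3.2 = 0.3125 and zero contribution is dominant for anyone below.
Finn alone (share 9/27) is above the threshold, contributing 50; the remaining 4 contribute 0. Total contributed: 50.
Jomo keeps 50 and receives 3.2 × 50 × 5/27 = 29.63 from the shared-equipment pool, for a payoff of 79.63.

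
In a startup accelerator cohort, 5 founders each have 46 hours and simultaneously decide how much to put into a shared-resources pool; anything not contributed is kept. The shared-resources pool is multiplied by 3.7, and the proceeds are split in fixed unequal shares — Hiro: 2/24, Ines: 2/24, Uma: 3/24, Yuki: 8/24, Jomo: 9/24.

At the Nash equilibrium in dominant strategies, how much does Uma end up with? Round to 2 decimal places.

88.55 hours

A player with share s gets back 3.7·s per unit contributed, so full contribution is dominant for anyone with s > 1/3.7 = 0.2703 and zero contribution is dominant for anyone below.
The shares above 0.2703 belong to Yuki and Jomo, contributing 46 each; the remaining 3 contribute 0. Total contributed: 92.
Uma keeps 46 and receives 3.7 × 92 × 3/24 = 42.55 from the shared-resources pool, for a payoff of 88.55.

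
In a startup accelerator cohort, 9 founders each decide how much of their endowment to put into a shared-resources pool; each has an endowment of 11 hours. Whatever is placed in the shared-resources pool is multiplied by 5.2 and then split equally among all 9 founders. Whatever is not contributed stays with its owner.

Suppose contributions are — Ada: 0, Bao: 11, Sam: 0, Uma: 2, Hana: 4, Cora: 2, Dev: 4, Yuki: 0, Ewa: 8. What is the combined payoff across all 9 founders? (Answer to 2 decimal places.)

229.20 hours

Total contributed: 0 + 11 + 0 + 2 + 4 + 2 + 4 + 0 + 8 = 31; total kept: 9 × 11 − 31 = 68.
The shared-resources pool pays out 5.2 × 31 = 161.20 in aggregate.
Group total = 68 + 161.20 = 229.20.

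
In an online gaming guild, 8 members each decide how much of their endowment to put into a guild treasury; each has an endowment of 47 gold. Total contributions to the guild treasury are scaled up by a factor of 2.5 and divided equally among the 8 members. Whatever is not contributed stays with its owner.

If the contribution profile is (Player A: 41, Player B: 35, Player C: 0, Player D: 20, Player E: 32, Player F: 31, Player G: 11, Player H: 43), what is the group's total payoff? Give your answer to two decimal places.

Total contributed: 41 + 35 + 0 + 20 + 32 + 31 + 11 + 43 = 213; total kept: 8 × 47 − 213 = 163.
The guild treasury pays out 2.5 × 213 = 532.50 in aggregate.
Group total = 163 + 532.50 = 695.50.

695.50 gold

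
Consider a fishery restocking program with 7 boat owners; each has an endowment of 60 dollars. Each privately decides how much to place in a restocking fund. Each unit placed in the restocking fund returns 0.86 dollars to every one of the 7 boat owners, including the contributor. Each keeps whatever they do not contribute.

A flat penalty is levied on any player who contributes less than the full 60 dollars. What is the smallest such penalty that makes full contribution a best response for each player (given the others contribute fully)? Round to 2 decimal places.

8.40 dollars

Given the others contribute fully, the best deviation is to contribute 0 (any partial contribution still incurs the fine and gives up units whose private return 0.86 is below 1).
Deviating from 60 to 0 saves 60 dollars but forfeits the deviator's share of the drop in the restocking fund: 0.86 × 60 = 51.60.
So the deviation gain is 60 − 51.60 = 8.40, and the fine must be at least 8.40 dollars to wipe it out.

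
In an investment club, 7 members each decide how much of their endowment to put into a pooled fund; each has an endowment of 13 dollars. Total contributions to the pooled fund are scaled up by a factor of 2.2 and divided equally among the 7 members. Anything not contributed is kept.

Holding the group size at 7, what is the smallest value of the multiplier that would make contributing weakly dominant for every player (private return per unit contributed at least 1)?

7

A contributed unit returns (multiplier)/7 to its contributor.
This reaches 1 exactly when the multiplier is 7.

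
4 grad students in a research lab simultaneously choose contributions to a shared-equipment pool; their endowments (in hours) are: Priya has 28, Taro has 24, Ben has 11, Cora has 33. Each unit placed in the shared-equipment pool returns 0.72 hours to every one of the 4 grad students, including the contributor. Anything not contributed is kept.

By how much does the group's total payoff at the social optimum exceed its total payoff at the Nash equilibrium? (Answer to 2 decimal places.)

The private return per contributed unit is 0.72 < 1 for everyone, so the Nash equilibrium is zero contribution and the group total is Σ E_j = 28 + 24 + 11 + 33 = 96.
Each contributed unit returns 2.880 to the group, so the social optimum is full contribution by everyone: group total = 2.880 × 96 = 276.48.
Efficiency loss = (2.880 − 1) × 96 = 180.48.

180.48 hours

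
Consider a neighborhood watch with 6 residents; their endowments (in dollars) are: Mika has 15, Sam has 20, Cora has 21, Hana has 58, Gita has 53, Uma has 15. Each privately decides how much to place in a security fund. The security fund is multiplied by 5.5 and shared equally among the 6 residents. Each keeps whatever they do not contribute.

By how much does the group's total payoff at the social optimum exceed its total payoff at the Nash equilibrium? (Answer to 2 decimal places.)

The private return per contributed unit is 5.5/6 = 0.9167 < 1 for every player regardless of endowment, so the Nash equilibrium is zero contribution and the group total is Σ E_j = 15 + 20 + 21 + 58 + 53 + 15 = 182.
Each contributed unit returns 5.500 to the group, so the social optimum is full contribution by everyone: group total = 5.500 × 182 = 1001.00.
Efficiency loss = (5.500 − 1) × 182 = 819.00.

819.00 dollars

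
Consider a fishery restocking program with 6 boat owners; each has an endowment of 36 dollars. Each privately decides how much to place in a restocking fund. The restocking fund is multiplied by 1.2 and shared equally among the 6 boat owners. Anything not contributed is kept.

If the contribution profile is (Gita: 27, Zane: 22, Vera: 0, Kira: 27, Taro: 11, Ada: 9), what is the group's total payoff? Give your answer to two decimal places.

Total contributed: 27 + 22 + 0 + 27 + 11 + 9 = 96; total kept: 6 × 36 − 96 = 120.
The restocking fund pays out 1.2 × 96 = 115.20 in aggregate.
Group total = 120 + 115.20 = 235.20.

235.20 dollars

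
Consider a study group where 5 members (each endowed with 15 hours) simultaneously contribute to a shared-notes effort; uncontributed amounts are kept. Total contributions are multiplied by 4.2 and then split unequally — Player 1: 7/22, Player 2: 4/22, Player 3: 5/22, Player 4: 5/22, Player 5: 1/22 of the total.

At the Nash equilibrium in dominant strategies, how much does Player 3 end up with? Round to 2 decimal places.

29.32 hours

Player j's private return per contributed unit is 4.2 × (j's share). Contributing is weakly dominant for j when that share is at least 1/4.2 = 0.2381, and contributing 0 is dominant otherwise.
Only Player 1 (7/22) clears that bar, contributing 15; the remaining 4 contribute 0. Total contributed: 15.
Player 3 keeps 15 and receives 4.2 × 15 × 5/22 = 14.32 from the shared-notes effort, for a payoff of 29.32.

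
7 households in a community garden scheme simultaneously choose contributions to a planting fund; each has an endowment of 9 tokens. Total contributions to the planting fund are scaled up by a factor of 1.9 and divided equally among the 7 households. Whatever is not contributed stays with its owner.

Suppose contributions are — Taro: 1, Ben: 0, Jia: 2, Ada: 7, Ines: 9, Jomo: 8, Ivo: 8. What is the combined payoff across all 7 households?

94.50 tokens

Total contributed: 1 + 0 + 2 + 7 + 9 + 8 + 8 = 35; total kept: 7 × 9 − 35 = 28.
The planting fund pays out 1.9 × 35 = 66.50 in aggregate.
Group total = 28 + 66.50 = 94.50.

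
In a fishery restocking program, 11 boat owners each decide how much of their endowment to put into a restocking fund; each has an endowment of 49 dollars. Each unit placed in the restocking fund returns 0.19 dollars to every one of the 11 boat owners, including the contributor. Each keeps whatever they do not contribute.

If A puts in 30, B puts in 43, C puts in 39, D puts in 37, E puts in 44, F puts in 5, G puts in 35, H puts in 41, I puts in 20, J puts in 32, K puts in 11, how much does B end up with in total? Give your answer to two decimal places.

70.03 dollars

Total contributed: 30 + 43 + 39 + 37 + 44 + 5 + 35 + 41 + 20 + 32 + 11 = 337.
Each receives 0.19 × 337 = 64.03 from the restocking fund.
B keeps 49 − 43 = 6, so B's payoff is 6 + 64.03 = 70.03.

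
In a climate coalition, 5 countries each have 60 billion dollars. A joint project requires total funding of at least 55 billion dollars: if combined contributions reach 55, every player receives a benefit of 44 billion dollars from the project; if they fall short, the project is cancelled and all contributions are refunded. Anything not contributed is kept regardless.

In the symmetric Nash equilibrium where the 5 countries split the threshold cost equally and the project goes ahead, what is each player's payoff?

Equal share of the threshold: 55/5 = 11.
At this profile no one gains by cutting their contribution: any cut drops the total below 55, the project is cancelled, contributions are refunded, and the deviator ends with 60, which is less than 60 − 11 + 44 = 93. Contributing more than 11 just wastes the excess. So contributing exactly 11 is a best response.
Each player's payoff: 60 − 11 + 44 = 93.

93 billion dollars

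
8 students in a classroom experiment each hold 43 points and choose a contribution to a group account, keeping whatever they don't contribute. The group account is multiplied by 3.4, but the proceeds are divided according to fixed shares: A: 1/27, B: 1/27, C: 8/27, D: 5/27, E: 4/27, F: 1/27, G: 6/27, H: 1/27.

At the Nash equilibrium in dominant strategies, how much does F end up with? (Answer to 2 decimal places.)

48.41 points

Player j's private return per contributed unit is 3.4 × (j's share). Contributing is weakly dominant for j when that share is at least 1/3.4 = 0.2941, and contributing 0 is dominant otherwise.
The only share above 0.2941 is C's 8/27, contributing 43; the remaining 7 contribute 0. Total contributed: 43.
F keeps 43 and receives 3.4 × 43 × 1/27 = 5.41 from the group account, for a payoff of 48.41.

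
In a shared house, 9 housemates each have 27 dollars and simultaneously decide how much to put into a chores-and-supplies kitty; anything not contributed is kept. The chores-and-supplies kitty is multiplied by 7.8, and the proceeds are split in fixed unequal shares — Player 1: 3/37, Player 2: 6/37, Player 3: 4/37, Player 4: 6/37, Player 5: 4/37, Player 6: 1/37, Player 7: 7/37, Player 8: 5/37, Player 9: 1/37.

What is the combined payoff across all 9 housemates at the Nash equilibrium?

977.40 dollars

For player j, contributing a unit is worthwhile iff 7.8 × (j's share) ≥ 1, i.e. iff j's share is at least 0.1282.
The shares above 0.1282 belong to Player 2, Player 4, Player 7 and Player 8, contributing 27 each; the remaining 5 contribute 0. Total contributed: 108.
The chores-and-supplies kitty pays out 7.8 × 108 = 842.40 in total (split across the unequal shares, but the aggregate is all that matters for the group sum).
The 5 free-riders keep 27 each, adding 135. Group total = 135 + 842.40 = 977.40.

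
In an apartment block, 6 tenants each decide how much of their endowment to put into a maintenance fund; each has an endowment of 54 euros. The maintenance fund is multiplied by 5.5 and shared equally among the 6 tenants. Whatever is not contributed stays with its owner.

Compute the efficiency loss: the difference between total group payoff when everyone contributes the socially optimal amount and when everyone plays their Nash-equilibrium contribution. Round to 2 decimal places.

Each contributed unit returns 5.5/6 = 0.9167 to its contributor — below 1 — so contributing 0 is dominant for every player. At the Nash equilibrium everyone keeps their 54, and the group total is 6 × 54 = 324.
Each contributed unit returns 5.500 to the group as a whole (0.9167 to each of 6 players), which exceeds 1, so the social optimum is full contribution: group total = 5.500 × 324 = 1782.00.
Efficiency loss = 1782.00 − 324 = 1458.00.

1458.00 euros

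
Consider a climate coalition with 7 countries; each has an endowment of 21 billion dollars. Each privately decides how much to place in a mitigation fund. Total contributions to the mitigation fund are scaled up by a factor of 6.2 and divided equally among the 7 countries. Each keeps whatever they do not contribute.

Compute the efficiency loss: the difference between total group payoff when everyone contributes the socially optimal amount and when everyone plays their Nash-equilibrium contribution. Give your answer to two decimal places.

Each contributed unit returns 6.2/7 = 0.8857 to its contributor — below 1 — so contributing 0 is dominant for every player. At the Nash equilibrium everyone keeps their 21, and the group total is 7 × 21 = 147.
Each contributed unit returns 6.200 to the group as a whole (0.8857 to each of 7 players), which exceeds 1, so the social optimum is full contribution: group total = 6.200 × 147 = 911.40.
Efficiency loss = 911.40 − 147 = 764.40.

764.40 billion dollars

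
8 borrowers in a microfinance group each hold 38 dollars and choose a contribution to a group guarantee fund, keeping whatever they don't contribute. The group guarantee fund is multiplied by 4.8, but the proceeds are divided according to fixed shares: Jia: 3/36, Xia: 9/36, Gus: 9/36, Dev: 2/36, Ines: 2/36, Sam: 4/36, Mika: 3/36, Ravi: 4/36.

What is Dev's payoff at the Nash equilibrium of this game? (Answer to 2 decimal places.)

Player j's private return per contributed unit is 4.8 × (j's share). Contributing is weakly dominant for j when that share is at least 1/4.8 = 0.2083, and contributing 0 is dominant otherwise.
Xia and Gus clear that bar, contributing 38 each; the remaining 6 contribute 0. Total contributed: 76.
Dev keeps 38 and receives 4.8 × 76 × 2/36 = 20.27 from the group guarantee fund, for a payoff of 58.27.

58.27 dollars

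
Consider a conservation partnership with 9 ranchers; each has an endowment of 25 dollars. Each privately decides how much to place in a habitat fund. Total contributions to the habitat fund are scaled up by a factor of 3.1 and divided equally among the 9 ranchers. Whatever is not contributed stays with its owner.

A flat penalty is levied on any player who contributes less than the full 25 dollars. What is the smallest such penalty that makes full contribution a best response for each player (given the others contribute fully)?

16.39 dollars

Given the others contribute fully, the best deviation is to contribute 0 (any partial contribution still incurs the fine and gives up units whose private return 0.3444 is below 1).
Deviating from 25 to 0 saves 25 dollars but forfeits the deviator's share of the drop in the habitat fund: 3.1/9 × 25 = 8.61.
So the deviation gain is 25 − 8.61 = 16.39, and the fine must be at least 16.39 dollars to wipe it out.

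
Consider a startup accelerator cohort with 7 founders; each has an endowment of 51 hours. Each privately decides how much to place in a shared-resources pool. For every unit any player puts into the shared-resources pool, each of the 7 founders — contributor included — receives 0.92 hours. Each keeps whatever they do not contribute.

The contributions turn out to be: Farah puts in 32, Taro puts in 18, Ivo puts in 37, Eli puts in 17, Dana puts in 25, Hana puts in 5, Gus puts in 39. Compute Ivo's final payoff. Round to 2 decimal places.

173.16 hours

Total contributed: 32 + 18 + 37 + 17 + 25 + 5 + 39 = 173.
Each receives 0.92 × 173 = 159.16 from the shared-resources pool.
Ivo keeps 51 − 37 = 14, so Ivo's payoff is 14 + 159.16 = 173.16.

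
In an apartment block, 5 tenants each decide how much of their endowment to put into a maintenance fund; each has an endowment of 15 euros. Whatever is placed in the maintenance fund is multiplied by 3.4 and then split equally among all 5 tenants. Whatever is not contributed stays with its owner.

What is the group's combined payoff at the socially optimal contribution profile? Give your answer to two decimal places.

Each contributed unit returns 3.400 to the group as a whole (0.6800 to each of 5 players), which exceeds 1, so the social optimum is full contribution: group total = 3.400 × 75 = 255.00.

255.00 euros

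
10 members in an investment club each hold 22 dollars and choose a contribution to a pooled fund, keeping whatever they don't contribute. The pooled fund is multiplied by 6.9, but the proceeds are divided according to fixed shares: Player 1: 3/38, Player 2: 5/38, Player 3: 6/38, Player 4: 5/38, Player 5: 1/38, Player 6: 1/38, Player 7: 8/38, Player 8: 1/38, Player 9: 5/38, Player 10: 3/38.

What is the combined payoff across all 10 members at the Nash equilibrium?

479.60 dollars

For player j, contributing a unit is worthwhile iff 6.9 × (j's share) ≥ 1, i.e. iff j's share is at least 0.1449.
The shares above 0.1449 belong to Player 3 and Player 7, contributing 22 each; the remaining 8 contribute 0. Total contributed: 44.
The pooled fund pays out 6.9 × 44 = 303.60 in total (split across the unequal shares, but the aggregate is all that matters for the group sum).
The 8 free-riders keep 22 each, adding 176. Group total = 176 + 303.60 = 479.60.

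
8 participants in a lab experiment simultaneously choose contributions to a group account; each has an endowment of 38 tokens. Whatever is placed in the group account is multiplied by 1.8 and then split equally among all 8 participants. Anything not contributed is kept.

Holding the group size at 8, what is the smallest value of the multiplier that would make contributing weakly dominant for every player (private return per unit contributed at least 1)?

A contributed unit returns (multiplier)/8 to its contributor.
This reaches 1 exactly when the multiplier is 8.

8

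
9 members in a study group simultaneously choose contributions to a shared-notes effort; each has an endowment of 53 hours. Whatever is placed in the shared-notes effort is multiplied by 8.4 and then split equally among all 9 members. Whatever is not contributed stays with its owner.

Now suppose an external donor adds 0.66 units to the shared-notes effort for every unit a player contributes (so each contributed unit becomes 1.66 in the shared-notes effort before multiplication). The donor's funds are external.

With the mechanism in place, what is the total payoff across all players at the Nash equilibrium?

6651.29 hours

With the mechanism, a contributed unit returns 8.4 × 1.66 / 9 = 1.5493 per unit of net cost to the contributor — now above 1 — so contributing fully is weakly dominant for every player.
At the Nash equilibrium everyone contributes 53. Group total payoff = 8.4 × 1.66 × 477 = 6651.29.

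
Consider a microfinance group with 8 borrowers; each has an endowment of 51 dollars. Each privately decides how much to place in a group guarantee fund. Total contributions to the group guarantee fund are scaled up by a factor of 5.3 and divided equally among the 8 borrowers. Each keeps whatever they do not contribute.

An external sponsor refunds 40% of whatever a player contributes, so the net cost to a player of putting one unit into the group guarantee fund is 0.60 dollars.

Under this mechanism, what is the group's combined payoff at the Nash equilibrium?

2325.60 dollars

The effective private return per unit is now (5.3/8) / 0.60 = 1.1042 > 1, so every player's dominant strategy flips to full contribution.
At the Nash equilibrium everyone contributes 51. Group total payoff = 8 × (51 × 0.40 + 5.3 × 51) = 2325.60.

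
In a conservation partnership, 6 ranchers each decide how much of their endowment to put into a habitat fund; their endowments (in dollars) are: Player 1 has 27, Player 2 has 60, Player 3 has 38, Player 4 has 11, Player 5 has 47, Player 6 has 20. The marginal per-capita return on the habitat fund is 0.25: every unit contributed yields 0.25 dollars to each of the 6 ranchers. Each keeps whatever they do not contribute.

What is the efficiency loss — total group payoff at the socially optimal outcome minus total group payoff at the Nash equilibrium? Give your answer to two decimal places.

101.50 dollars

The private return per contributed unit is 0.25 < 1 for everyone, so the Nash equilibrium is zero contribution and the group total is Σ E_j = 27 + 60 + 38 + 11 + 47 + 20 = 203.
Each contributed unit returns 1.500 to the group, so the social optimum is full contribution by everyone: group total = 1.500 × 203 = 304.50.
Efficiency loss = (1.500 − 1) × 203 = 101.50.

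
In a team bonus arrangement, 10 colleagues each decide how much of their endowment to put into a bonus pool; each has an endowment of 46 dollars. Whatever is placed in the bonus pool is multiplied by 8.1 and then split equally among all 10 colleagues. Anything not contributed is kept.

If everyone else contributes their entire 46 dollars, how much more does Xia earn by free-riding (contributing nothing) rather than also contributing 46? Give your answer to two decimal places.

Switching from a contribution of 46 to 0 lets Xia keep an extra 46 dollars, but lowers the bonus pool by 46, which costs Xia their own share of that drop: 8.1/10 × 46 = 37.26.
Net gain = 46 − 37.26 = 8.74. The private return per contributed unit (0.8100) is below 1, so free-riding is indeed the best response regardless of what the others do.

8.74 dollars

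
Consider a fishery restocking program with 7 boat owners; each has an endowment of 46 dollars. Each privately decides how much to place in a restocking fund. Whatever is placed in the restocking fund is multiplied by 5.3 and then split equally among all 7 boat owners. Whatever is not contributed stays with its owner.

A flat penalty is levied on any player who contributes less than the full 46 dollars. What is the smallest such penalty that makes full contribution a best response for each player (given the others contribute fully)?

11.17 dollars

Given the others contribute fully, the best deviation is to contribute 0 (any partial contribution still incurs the fine and gives up units whose private return 0.7571 is below 1).
Deviating from 46 to 0 saves 46 dollars but forfeits the deviator's share of the drop in the restocking fund: 5.3/7 × 46 = 34.83.
So the deviation gain is 46 − 34.83 = 11.17, and the fine must be at least 11.17 dollars to wipe it out.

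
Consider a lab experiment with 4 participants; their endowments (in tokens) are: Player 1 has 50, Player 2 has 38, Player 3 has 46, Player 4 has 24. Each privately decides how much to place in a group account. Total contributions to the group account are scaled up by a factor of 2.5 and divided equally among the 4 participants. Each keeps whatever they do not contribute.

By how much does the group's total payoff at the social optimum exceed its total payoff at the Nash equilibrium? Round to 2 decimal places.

237.00 tokens

The private return per contributed unit is 2.5/4 = 0.6250 < 1 for every player regardless of endowment, so the Nash equilibrium is zero contribution and the group total is Σ E_j = 50 + 38 + 46 + 24 = 158.
Each contributed unit returns 2.500 to the group, so the social optimum is full contribution by everyone: group total = 2.500 × 158 = 395.00.
Efficiency loss = (2.500 − 1) × 158 = 237.00.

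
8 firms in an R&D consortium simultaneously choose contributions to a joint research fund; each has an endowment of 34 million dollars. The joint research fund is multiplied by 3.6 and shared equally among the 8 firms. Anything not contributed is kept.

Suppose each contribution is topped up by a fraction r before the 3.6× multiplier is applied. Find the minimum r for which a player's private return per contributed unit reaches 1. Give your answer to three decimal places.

1.222

With matching at rate r, one contributed unit becomes (1 + r) in the joint research fund and returns 3.6 × (1 + r) / 8 to the contributor.
Setting this equal to 1: 1 + r = 8/3.6 = 2.2222.
So the minimum matching rate is r = 2.2222 − 1 = 1.222.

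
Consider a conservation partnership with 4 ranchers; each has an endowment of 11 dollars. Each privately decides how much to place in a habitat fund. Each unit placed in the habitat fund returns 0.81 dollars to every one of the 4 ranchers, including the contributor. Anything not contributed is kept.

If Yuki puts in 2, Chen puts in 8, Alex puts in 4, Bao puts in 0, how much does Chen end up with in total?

Total contributed: 2 + 8 + 4 + 0 = 14.
Each receives 0.81 × 14 = 11.34 from the habitat fund.
Chen keeps 11 − 8 = 3, so Chen's payoff is 3 + 11.34 = 14.34.

14.34 dollars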